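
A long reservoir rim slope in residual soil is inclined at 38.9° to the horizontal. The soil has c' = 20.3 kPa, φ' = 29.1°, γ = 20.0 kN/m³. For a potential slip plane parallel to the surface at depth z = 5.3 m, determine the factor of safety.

For an infinite slope with a slip plane parallel to the surface (no pore pressure): FS = [c' + γz cos²β tanφ'] / [γz sinβ cosβ].
γz = 20.0·5.3 = 106.00 kN/m²
Numerator = 20.3 + 106.00·cos²38.9°·tan29.1° = 20.3 + 106.00·0.6057·0.5566 = 56.033 kPa
Denominator = 106.00·sin38.9°·cos38.9° = 106.00·0.6280·0.7782 = 51.803 kPa
FS = 56.033 / 51.803 = 1.082

FS = 1.08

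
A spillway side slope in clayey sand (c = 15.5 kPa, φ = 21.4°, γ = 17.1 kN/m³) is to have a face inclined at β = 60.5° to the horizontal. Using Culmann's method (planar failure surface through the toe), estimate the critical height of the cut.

Culmann's analysis gives the critical failure plane at α_cr = (β + φ)/2 = (60.5 + 21.4)/2 = 41.0°, and the critical height
H_c = (4c/γ) · sinβ cosφ / [1 − cos(β − φ)]
    = (4·15.5/17.1) · sin60.5°·cos21.4° / [1 − cos(39.1°)]
    = 3.626 · 0.8704·0.9311 / [1 − 0.7760]
    = 3.626 · 0.8103 / 0.2240
    = 13.12 m

H_c = 13.12 m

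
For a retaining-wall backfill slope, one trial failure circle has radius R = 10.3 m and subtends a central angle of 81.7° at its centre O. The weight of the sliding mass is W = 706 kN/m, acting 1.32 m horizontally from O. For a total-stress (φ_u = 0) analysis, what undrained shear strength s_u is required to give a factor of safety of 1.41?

s_u = 8.7 kPa

FS = s_u·L_a·R / (W·d), so s_u = FS·W·d / (L_a·R).
Arc length L_a = R·θ = 10.3·(81.7°·π/180) = 10.3·1.4259 = 14.69 m
s_u = 1.41·706·1.32 / (14.69·10.3) = 1314.0 / 151.28 = 8.69 kPa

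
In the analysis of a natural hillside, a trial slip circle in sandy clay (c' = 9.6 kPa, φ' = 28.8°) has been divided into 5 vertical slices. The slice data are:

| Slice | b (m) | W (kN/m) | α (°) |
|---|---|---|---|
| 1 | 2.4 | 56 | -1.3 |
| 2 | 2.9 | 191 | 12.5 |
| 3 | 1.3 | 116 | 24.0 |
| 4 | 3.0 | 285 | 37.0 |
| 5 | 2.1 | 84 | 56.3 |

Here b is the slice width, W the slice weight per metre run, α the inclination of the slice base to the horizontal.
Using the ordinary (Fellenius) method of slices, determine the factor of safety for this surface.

Ordinary method of slices: FS = Σ[c'·Δl_i + (W_i cosα_i)·tanφ'] / Σ W_i sinα_i, with Δl_i = b_i / cosα_i.
Slice 1: Δl = 2.4/cos(-1.3°) = 2.401 m; N'_1 = 56·cos(-1.3°) = 56.0; c'Δl = 23.05; W sinα = -1.3
Slice 2: Δl = 2.9/cos12.5° = 2.970 m; N'_2 = 191·cos12.5° = 186.5; c'Δl = 28.52; W sinα = 41.3
Slice 3: Δl = 1.3/cos24.0° = 1.423 m; N'_3 = 116·cos24.0° = 106.0; c'Δl = 13.66; W sinα = 47.2
Slice 4: Δl = 3.0/cos37.0° = 3.756 m; N'_4 = 285·cos37.0° = 227.6; c'Δl = 36.06; W sinα = 171.5
Slice 5: Δl = 2.1/cos56.3° = 3.785 m; N'_5 = 84·cos56.3° = 46.6; c'Δl = 36.33; W sinα = 69.9
Σc'Δl = 137.6 kN/m; ΣN' = 622.6 kN/m; ΣW sinα = 328.7 kN/m
Resisting = 137.6 + 622.6·tan28.8° = 137.6 + 342.3 = 479.9 kN/m
FS = 479.9 / 328.7 = 1.460

FS = 1.46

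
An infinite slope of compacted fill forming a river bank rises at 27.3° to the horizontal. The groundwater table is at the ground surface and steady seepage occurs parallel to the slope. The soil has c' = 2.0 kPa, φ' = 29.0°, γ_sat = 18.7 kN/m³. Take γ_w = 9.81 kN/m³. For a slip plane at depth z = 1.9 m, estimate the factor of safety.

FS = 0.65

With seepage parallel to the slope and the water table at the surface, the effective normal stress on the slip plane uses the buoyant unit weight γ' = γ_sat − γ_w while the driving shear stress uses γ_sat:
FS = [c' + γ' z cos²β tanφ'] / [γ_sat z sinβ cosβ]
γ' = 18.7 − 9.81 = 8.89 kN/m³
Numerator = 2.0 + 8.89·1.9·cos²27.3°·tan29.0° = 2.0 + 8.89·1.9·0.7896·0.5543 = 9.393 kPa
Denominator = 18.7·1.9·sin27.3°·cos27.3° = 18.7·1.9·0.4586·0.8886 = 14.481 kPa
FS = 9.393 / 14.481 = 0.649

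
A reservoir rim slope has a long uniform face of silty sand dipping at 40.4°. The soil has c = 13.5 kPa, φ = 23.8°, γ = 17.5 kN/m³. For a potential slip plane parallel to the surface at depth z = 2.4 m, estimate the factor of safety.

For an infinite slope with a slip plane parallel to the surface (no pore pressure): FS = [c + γz cos²β tanφ] / [γz sinβ cosβ].
γz = 17.5·2.4 = 42.00 kN/m²
Numerator = 13.5 + 42.00·cos²40.4°·tan23.8° = 13.5 + 42.00·0.5799·0.4411 = 24.243 kPa
Denominator = 42.00·sin40.4°·cos40.4° = 42.00·0.6481·0.7615 = 20.730 kPa
FS = 24.243 / 20.730 = 1.169

FS = 1.17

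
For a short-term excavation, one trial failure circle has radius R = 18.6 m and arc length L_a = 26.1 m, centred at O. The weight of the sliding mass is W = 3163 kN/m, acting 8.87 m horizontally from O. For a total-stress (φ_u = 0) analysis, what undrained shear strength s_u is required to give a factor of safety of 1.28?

FS = s_u·L_a·R / (W·d), so s_u = FS·W·d / (L_a·R).
s_u = 1.28·3163·8.87 / (26.10·18.6) = 35911.4 / 485.46 = 73.97 kPa

s_u = 74.0 kPa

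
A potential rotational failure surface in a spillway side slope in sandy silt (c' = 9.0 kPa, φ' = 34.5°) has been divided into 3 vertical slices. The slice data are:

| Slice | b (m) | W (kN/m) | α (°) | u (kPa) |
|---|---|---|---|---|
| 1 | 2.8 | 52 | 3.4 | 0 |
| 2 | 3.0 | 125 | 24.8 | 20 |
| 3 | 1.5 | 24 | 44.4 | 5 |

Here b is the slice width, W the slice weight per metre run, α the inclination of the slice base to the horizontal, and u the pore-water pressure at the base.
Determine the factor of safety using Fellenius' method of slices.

FS = 2.03

Ordinary method of slices: FS = Σ[c'·Δl_i + (W_i cosα_i − u_i·Δl_i)·tanφ'] / Σ W_i sinα_i, with Δl_i = b_i / cosα_i.
Slice 1: Δl = 2.8/cos3.4° = 2.805 m; N'_1 = 52·cos3.4° − 0·2.805 = 51.9; c'Δl = 25.24; W sinα = 3.1
Slice 2: Δl = 3.0/cos24.8° = 3.305 m; N'_2 = 125·cos24.8° − 20·3.305 = 47.4; c'Δl = 29.74; W sinα = 52.4
Slice 3: Δl = 1.5/cos44.4° = 2.099 m; N'_3 = 24·cos44.4° − 5·2.099 = 6.7; c'Δl = 18.90; W sinα = 16.8
Σc'Δl = 73.9 kN/m; ΣN' = 105.9 kN/m; ΣW sinα = 72.3 kN/m
Resisting = 73.9 + 105.9·tan34.5° = 73.9 + 72.8 = 146.7 kN/m
FS = 146.7 / 72.3 = 2.029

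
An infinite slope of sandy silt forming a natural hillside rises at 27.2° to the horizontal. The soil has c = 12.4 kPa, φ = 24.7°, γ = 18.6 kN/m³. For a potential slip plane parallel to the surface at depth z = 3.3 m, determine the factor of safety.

For an infinite slope with a slip plane parallel to the surface (no pore pressure): FS = [c + γz cos²β tanφ] / [γz sinβ cosβ].
γz = 18.6·3.3 = 61.38 kN/m²
Numerator = 12.4 + 61.38·cos²27.2°·tan24.7° = 12.4 + 61.38·0.7911·0.4599 = 34.733 kPa
Denominator = 61.38·sin27.2°·cos27.2° = 61.38·0.4571·0.8894 = 24.954 kPa
FS = 34.733 / 24.954 = 1.392

FS = 1.39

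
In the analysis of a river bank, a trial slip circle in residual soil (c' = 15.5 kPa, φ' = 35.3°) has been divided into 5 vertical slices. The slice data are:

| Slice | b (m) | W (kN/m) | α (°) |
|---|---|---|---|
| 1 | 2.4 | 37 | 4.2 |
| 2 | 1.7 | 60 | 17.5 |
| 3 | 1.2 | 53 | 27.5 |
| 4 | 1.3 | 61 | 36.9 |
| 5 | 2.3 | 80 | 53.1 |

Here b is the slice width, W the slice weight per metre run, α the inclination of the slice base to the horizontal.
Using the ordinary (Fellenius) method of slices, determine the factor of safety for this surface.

FS = 2.32

Ordinary method of slices: FS = Σ[c'·Δl_i + (W_i cosα_i)·tanφ'] / Σ W_i sinα_i, with Δl_i = b_i / cosα_i.
Slice 1: Δl = 2.4/cos4.2° = 2.406 m; N'_1 = 37·cos4.2° = 36.9; c'Δl = 37.30; W sinα = 2.7
Slice 2: Δl = 1.7/cos17.5° = 1.782 m; N'_2 = 60·cos17.5° = 57.2; c'Δl = 27.63; W sinα = 18.0
Slice 3: Δl = 1.2/cos27.5° = 1.353 m; N'_3 = 53·cos27.5° = 47.0; c'Δl = 20.97; W sinα = 24.5
Slice 4: Δl = 1.3/cos36.9° = 1.626 m; N'_4 = 61·cos36.9° = 48.8; c'Δl = 25.20; W sinα = 36.6
Slice 5: Δl = 2.3/cos53.1° = 3.831 m; N'_5 = 80·cos53.1° = 48.0; c'Δl = 59.38; W sinα = 64.0
Σc'Δl = 170.5 kN/m; ΣN' = 237.9 kN/m; ΣW sinα = 145.8 kN/m
Resisting = 170.5 + 237.9·tan35.3° = 170.5 + 168.5 = 338.9 kN/m
FS = 338.9 / 145.8 = 2.324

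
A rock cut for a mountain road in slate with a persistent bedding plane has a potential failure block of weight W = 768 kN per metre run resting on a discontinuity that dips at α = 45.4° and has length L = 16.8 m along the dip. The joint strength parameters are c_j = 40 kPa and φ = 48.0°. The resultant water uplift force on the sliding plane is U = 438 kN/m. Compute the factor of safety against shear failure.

Resolving the block weight along and normal to the plane and applying the Mohr–Coulomb strength on the joint:
N' = W cosα − U = 768·cos45.4° − 438 = 101.3 kN/m
Driving force T = W sinα = 768·sin45.4° = 546.8 kN/m
Resisting force R = c_j·L + N'·tanφ = 40·16.8 + 101.3·tan48.0° = 672.0 + 112.5 = 784.5 kN/m
FS = R / T = 784.5 / 546.8 = 1.435

FS = 1.43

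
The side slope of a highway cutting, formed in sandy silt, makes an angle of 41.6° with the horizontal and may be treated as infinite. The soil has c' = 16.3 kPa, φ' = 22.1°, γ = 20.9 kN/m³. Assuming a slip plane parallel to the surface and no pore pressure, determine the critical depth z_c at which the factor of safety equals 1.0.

z_c = 2.89 m

Setting FS = 1.00 in FS = [c' + γz cos²β tanφ'] / [γz sinβ cosβ] and solving for z:
z = c' / [γ cosβ (FS·sinβ − cosβ·tanφ')]
  = 16.3 / [20.9·cos41.6°·(1.00·sin41.6° − cos41.6°·tan22.1°)]
  = 16.3 / [20.9·0.7478·(1.00·0.6639 − 0.7478·0.4061)]
  = 16.3 / 5.6308 = 2.895 m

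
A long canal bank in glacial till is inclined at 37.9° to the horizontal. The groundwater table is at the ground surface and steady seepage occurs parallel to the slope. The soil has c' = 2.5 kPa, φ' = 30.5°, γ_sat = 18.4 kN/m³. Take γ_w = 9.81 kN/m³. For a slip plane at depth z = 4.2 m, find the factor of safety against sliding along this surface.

FS = 0.42

With seepage parallel to the slope and the water table at the surface, the effective normal stress on the slip plane uses the buoyant unit weight γ' = γ_sat − γ_w while the driving shear stress uses γ_sat:
FS = [c' + γ' z cos²β tanφ'] / [γ_sat z sinβ cosβ]
γ' = 18.4 − 9.81 = 8.59 kN/m³
Numerator = 2.5 + 8.59·4.2·cos²37.9°·tan30.5° = 2.5 + 8.59·4.2·0.6227·0.5890 = 15.732 kPa
Denominator = 18.4·4.2·sin37.9°·cos37.9° = 18.4·4.2·0.6143·0.7891 = 37.459 kPa
FS = 15.732 / 37.459 = 0.420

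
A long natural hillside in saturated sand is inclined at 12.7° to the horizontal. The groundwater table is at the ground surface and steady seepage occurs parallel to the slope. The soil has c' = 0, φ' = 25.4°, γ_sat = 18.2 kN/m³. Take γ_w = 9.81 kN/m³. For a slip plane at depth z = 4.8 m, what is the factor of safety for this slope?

FS = 0.97

With seepage parallel to the slope and the water table at the surface, the effective normal stress on the slip plane uses the buoyant unit weight γ' = γ_sat − γ_w while the driving shear stress uses γ_sat:
FS = [c' + γ' z cos²β tanφ'] / [γ_sat z sinβ cosβ]
(For c' = 0 this reduces to FS = (γ'/γ_sat)·tanφ'/tanβ.)
γ' = 18.2 − 9.81 = 8.39 kN/m³
Numerator = 0.0 + 8.39·4.8·cos²12.7°·tan25.4° = 0.0 + 8.39·4.8·0.9517·0.4748 = 18.198 kPa
Denominator = 18.2·4.8·sin12.7°·cos12.7° = 18.2·4.8·0.2198·0.9755 = 18.736 kPa
FS = 18.198 / 18.736 = 0.971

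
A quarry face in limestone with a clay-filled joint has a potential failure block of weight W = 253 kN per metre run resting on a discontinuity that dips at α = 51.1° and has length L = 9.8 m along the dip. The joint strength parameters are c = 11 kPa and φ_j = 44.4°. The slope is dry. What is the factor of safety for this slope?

FS = 1.34

Resolving the block weight along and normal to the plane and applying the Mohr–Coulomb strength on the joint:
N' = W cosα = 253·cos51.1° = 158.9 kN/m
Driving force T = W sinα = 253·sin51.1° = 196.9 kN/m
Resisting force R = c·L + N'·tanφ_j = 11·9.8 + 158.9·tan44.4° = 107.8 + 155.6 = 263.4 kN/m
FS = R / T = 263.4 / 196.9 = 1.338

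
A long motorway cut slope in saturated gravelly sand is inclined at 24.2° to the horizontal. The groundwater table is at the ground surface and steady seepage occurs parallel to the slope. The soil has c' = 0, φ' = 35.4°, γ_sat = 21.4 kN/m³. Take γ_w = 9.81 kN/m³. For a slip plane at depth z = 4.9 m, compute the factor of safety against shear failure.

FS = 0.86

With seepage parallel to the slope and the water table at the surface, the effective normal stress on the slip plane uses the buoyant unit weight γ' = γ_sat − γ_w while the driving shear stress uses γ_sat:
FS = [c' + γ' z cos²β tanφ'] / [γ_sat z sinβ cosβ]
(For c' = 0 this reduces to FS = (γ'/γ_sat)·tanφ'/tanβ.)
γ' = 21.4 − 9.81 = 11.59 kN/m³
Numerator = 0.0 + 11.59·4.9·cos²24.2°·tan35.4° = 0.0 + 11.59·4.9·0.8320·0.7107 = 33.577 kPa
Denominator = 21.4·4.9·sin24.2°·cos24.2° = 21.4·4.9·0.4099·0.9121 = 39.207 kPa
FS = 33.577 / 39.207 = 0.856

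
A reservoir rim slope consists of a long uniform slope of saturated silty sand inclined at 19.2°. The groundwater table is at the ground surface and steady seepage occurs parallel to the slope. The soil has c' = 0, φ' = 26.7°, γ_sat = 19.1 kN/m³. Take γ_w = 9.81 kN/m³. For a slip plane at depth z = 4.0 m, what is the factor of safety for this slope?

With seepage parallel to the slope and the water table at the surface, the effective normal stress on the slip plane uses the buoyant unit weight γ' = γ_sat − γ_w while the driving shear stress uses γ_sat:
FS = [c' + γ' z cos²β tanφ'] / [γ_sat z sinβ cosβ]
(For c' = 0 this reduces to FS = (γ'/γ_sat)·tanφ'/tanβ.)
γ' = 19.1 − 9.81 = 9.29 kN/m³
Numerator = 0.0 + 9.29·4.0·cos²19.2°·tan26.7° = 0.0 + 9.29·4.0·0.8918·0.5029 = 16.668 kPa
Denominator = 19.1·4.0·sin19.2°·cos19.2° = 19.1·4.0·0.3289·0.9444 = 23.728 kPa
FS = 16.668 / 23.728 = 0.702

FS = 0.70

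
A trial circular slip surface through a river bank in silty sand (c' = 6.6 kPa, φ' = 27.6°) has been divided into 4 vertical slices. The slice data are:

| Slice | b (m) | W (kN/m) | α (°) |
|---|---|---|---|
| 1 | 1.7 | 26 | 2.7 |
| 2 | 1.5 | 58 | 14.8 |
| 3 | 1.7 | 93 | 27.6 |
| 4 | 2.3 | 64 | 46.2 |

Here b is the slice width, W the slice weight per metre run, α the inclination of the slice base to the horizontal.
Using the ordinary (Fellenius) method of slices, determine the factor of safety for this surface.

Ordinary method of slices: FS = Σ[c'·Δl_i + (W_i cosα_i)·tanφ'] / Σ W_i sinα_i, with Δl_i = b_i / cosα_i.
Slice 1: Δl = 1.7/cos2.7° = 1.702 m; N'_1 = 26·cos2.7° = 26.0; c'Δl = 11.23; W sinα = 1.2
Slice 2: Δl = 1.5/cos14.8° = 1.551 m; N'_2 = 58·cos14.8° = 56.1; c'Δl = 10.24; W sinα = 14.8
Slice 3: Δl = 1.7/cos27.6° = 1.918 m; N'_3 = 93·cos27.6° = 82.4; c'Δl = 12.66; W sinα = 43.1
Slice 4: Δl = 2.3/cos46.2° = 3.323 m; N'_4 = 64·cos46.2° = 44.3; c'Δl = 21.93; W sinα = 46.2
Σc'Δl = 56.1 kN/m; ΣN' = 208.8 kN/m; ΣW sinα = 105.3 kN/m
Resisting = 56.1 + 208.8·tan27.6° = 56.1 + 109.1 = 165.2 kN/m
FS = 165.2 / 105.3 = 1.569

FS = 1.57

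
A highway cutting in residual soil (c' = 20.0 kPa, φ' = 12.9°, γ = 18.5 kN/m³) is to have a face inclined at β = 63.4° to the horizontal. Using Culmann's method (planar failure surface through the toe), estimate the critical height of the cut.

H_c = 10.36 m

Culmann's analysis gives the critical failure plane at α_cr = (β + φ')/2 = (63.4 + 12.9)/2 = 38.1°, and the critical height
H_c = (4c'/γ) · sinβ cosφ' / [1 − cos(β − φ')]
    = (4·20.0/18.5) · sin63.4°·cos12.9° / [1 − cos(50.5°)]
    = 4.324 · 0.8942·0.9748 / [1 − 0.6361]
    = 4.324 · 0.8716 / 0.3639
    = 10.36 m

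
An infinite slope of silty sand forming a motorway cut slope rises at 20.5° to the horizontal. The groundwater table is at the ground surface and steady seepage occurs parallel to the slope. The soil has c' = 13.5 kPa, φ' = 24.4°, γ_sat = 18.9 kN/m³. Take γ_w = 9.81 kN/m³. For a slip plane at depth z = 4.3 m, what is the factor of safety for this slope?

With seepage parallel to the slope and the water table at the surface, the effective normal stress on the slip plane uses the buoyant unit weight γ' = γ_sat − γ_w while the driving shear stress uses γ_sat:
FS = [c' + γ' z cos²β tanφ'] / [γ_sat z sinβ cosβ]
γ' = 18.9 − 9.81 = 9.09 kN/m³
Numerator = 13.5 + 9.09·4.3·cos²20.5°·tan24.4° = 13.5 + 9.09·4.3·0.8774·0.4536 = 29.056 kPa
Denominator = 18.9·4.3·sin20.5°·cos20.5° = 18.9·4.3·0.3502·0.9367 = 26.659 kPa
FS = 29.056 / 26.659 = 1.090

FS = 1.09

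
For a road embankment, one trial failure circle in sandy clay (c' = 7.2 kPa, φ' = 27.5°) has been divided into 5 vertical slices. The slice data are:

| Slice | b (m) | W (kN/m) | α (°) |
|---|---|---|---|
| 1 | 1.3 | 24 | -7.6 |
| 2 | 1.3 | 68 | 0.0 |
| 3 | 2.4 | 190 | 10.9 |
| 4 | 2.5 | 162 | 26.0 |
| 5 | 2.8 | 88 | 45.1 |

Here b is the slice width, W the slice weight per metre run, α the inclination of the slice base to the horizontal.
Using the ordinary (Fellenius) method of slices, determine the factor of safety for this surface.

FS = 2.04

Ordinary method of slices: FS = Σ[c'·Δl_i + (W_i cosα_i)·tanφ'] / Σ W_i sinα_i, with Δl_i = b_i / cosα_i.
Slice 1: Δl = 1.3/cos(-7.6°) = 1.312 m; N'_1 = 24·cos(-7.6°) = 23.8; c'Δl = 9.44; W sinα = -3.2
Slice 2: Δl = 1.3/cos0.0° = 1.300 m; N'_2 = 68·cos0.0° = 68.0; c'Δl = 9.36; W sinα = 0.0
Slice 3: Δl = 2.4/cos10.9° = 2.444 m; N'_3 = 190·cos10.9° = 186.6; c'Δl = 17.60; W sinα = 35.9
Slice 4: Δl = 2.5/cos26.0° = 2.782 m; N'_4 = 162·cos26.0° = 145.6; c'Δl = 20.03; W sinα = 71.0
Slice 5: Δl = 2.8/cos45.1° = 3.967 m; N'_5 = 88·cos45.1° = 62.1; c'Δl = 28.56; W sinα = 62.3
Σc'Δl = 85.0 kN/m; ΣN' = 486.1 kN/m; ΣW sinα = 166.1 kN/m
Resisting = 85.0 + 486.1·tan27.5° = 85.0 + 253.0 = 338.0 kN/m
FS = 338.0 / 166.1 = 2.035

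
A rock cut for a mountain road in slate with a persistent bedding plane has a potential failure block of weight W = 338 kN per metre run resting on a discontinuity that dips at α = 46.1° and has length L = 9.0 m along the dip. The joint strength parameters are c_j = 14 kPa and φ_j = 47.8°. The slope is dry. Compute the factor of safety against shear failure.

FS = 1.58

Resolving the block weight along and normal to the plane and applying the Mohr–Coulomb strength on the joint:
N' = W cosα = 338·cos46.1° = 234.4 kN/m
Driving force T = W sinα = 338·sin46.1° = 243.5 kN/m
Resisting force R = c_j·L + N'·tanφ_j = 14·9.0 + 234.4·tan47.8° = 126.0 + 258.5 = 384.5 kN/m
FS = R / T = 384.5 / 243.5 = 1.579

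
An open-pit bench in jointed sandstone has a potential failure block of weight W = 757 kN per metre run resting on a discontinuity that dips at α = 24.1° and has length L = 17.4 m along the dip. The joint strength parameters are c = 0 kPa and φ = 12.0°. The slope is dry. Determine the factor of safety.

Resolving the block weight along and normal to the plane and applying the Mohr–Coulomb strength on the joint:
N' = W cosα = 757·cos24.1° = 691.0 kN/m
Driving force T = W sinα = 757·sin24.1° = 309.1 kN/m
Resisting force R = c·L + N'·tanφ = 0·17.4 + 691.0·tan12.0° = 0.0 + 146.9 = 146.9 kN/m
FS = R / T = 146.9 / 309.1 = 0.475

FS = 0.48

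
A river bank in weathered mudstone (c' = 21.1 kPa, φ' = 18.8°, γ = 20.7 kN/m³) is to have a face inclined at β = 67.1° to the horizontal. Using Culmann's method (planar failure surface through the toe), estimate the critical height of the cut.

H_c = 10.62 m

Culmann's analysis gives the critical failure plane at α_cr = (β + φ')/2 = (67.1 + 18.8)/2 = 42.9°, and the critical height
H_c = (4c'/γ) · sinβ cosφ' / [1 − cos(β − φ')]
    = (4·21.1/20.7) · sin67.1°·cos18.8° / [1 − cos(48.3°)]
    = 4.077 · 0.9212·0.9466 / [1 − 0.6652]
    = 4.077 · 0.8720 / 0.3348
    = 10.62 m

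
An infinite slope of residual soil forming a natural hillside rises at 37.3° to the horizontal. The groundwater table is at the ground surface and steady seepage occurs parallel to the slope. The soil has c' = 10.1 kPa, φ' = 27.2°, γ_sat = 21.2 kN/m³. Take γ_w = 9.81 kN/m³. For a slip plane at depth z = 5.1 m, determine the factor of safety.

FS = 0.56

With seepage parallel to the slope and the water table at the surface, the effective normal stress on the slip plane uses the buoyant unit weight γ' = γ_sat − γ_w while the driving shear stress uses γ_sat:
FS = [c' + γ' z cos²β tanφ'] / [γ_sat z sinβ cosβ]
γ' = 21.2 − 9.81 = 11.39 kN/m³
Numerator = 10.1 + 11.39·5.1·cos²37.3°·tan27.2° = 10.1 + 11.39·5.1·0.6328·0.5139 = 28.991 kPa
Denominator = 21.2·5.1·sin37.3°·cos37.3° = 21.2·5.1·0.6060·0.7955 = 52.119 kPa
FS = 28.991 / 52.119 = 0.556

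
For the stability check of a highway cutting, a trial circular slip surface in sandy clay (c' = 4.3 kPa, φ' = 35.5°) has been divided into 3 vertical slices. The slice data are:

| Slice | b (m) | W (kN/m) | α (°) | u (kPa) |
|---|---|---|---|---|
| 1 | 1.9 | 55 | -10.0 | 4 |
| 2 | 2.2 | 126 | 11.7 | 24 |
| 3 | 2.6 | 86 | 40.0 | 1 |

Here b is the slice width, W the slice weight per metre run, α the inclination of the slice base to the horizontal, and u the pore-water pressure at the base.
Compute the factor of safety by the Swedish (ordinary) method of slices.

Ordinary method of slices: FS = Σ[c'·Δl_i + (W_i cosα_i − u_i·Δl_i)·tanφ'] / Σ W_i sinα_i, with Δl_i = b_i / cosα_i.
Slice 1: Δl = 1.9/cos(-10.0°) = 1.929 m; N'_1 = 55·cos(-10.0°) − 4·1.929 = 46.4; c'Δl = 8.30; W sinα = -9.6
Slice 2: Δl = 2.2/cos11.7° = 2.247 m; N'_2 = 126·cos11.7° − 24·2.247 = 69.5; c'Δl = 9.66; W sinα = 25.6
Slice 3: Δl = 2.6/cos40.0° = 3.394 m; N'_3 = 86·cos40.0° − 1·3.394 = 62.5; c'Δl = 14.59; W sinα = 55.3
Σc'Δl = 32.6 kN/m; ΣN' = 178.4 kN/m; ΣW sinα = 71.3 kN/m
Resisting = 32.6 + 178.4·tan35.5° = 32.6 + 127.2 = 159.8 kN/m
FS = 159.8 / 71.3 = 2.242

FS = 2.24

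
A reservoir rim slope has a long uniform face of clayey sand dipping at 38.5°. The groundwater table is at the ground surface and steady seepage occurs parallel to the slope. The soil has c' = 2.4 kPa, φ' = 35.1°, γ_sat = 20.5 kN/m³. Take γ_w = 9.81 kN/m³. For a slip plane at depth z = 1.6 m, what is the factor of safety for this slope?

FS = 0.61

With seepage parallel to the slope and the water table at the surface, the effective normal stress on the slip plane uses the buoyant unit weight γ' = γ_sat − γ_w while the driving shear stress uses γ_sat:
FS = [c' + γ' z cos²β tanφ'] / [γ_sat z sinβ cosβ]
γ' = 20.5 − 9.81 = 10.69 kN/m³
Numerator = 2.4 + 10.69·1.6·cos²38.5°·tan35.1° = 2.4 + 10.69·1.6·0.6125·0.7028 = 9.763 kPa
Denominator = 20.5·1.6·sin38.5°·cos38.5° = 20.5·1.6·0.6225·0.7826 = 15.980 kPa
FS = 9.763 / 15.980 = 0.611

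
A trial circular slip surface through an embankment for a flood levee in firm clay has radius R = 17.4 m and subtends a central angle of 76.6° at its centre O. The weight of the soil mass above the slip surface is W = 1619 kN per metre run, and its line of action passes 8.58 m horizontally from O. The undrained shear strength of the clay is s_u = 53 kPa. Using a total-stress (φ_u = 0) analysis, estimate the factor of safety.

FS = 1.54

Taking moments about the centre O, the resisting moment is provided by the undrained shear strength acting along the arc:
Arc length L_a = R·θ = 17.4·(76.6°·π/180) = 17.4·1.3369 = 23.26 m
M_R = s_u·L_a·R = 53·23.26·17.4 = 21452.6 kN·m/m
M_D = W·d = 1619·8.58 = 13891.0 kN·m/m
FS = M_R / M_D = 21452.6 / 13891.0 = 1.544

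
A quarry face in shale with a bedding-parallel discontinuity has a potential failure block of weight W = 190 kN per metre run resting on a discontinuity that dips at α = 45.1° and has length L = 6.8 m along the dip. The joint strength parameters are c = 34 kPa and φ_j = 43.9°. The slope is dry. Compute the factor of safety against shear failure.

Resolving the block weight along and normal to the plane and applying the Mohr–Coulomb strength on the joint:
N' = W cosα = 190·cos45.1° = 134.1 kN/m
Driving force T = W sinα = 190·sin45.1° = 134.6 kN/m
Resisting force R = c·L + N'·tanφ_j = 34·6.8 + 134.1·tan43.9° = 231.2 + 129.1 = 360.3 kN/m
FS = R / T = 360.3 / 134.6 = 2.677

FS = 2.68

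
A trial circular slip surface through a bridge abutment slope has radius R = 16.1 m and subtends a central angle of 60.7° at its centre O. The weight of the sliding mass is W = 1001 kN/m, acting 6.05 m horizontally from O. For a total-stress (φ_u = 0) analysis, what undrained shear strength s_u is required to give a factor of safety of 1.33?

FS = s_u·L_a·R / (W·d), so s_u = FS·W·d / (L_a·R).
Arc length L_a = R·θ = 16.1·(60.7°·π/180) = 16.1·1.0594 = 17.06 m
s_u = 1.33·1001·6.05 / (17.06·16.1) = 8054.5 / 274.61 = 29.33 kPa

s_u = 29.3 kPa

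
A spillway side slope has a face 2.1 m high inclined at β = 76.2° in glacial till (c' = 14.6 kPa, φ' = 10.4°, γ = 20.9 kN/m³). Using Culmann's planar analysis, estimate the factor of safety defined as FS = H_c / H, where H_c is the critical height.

FS = 2.15

H_c = (4c'/γ) · sinβ cosφ' / [1 − cos(β − φ')]
    = (4·14.6/20.9) · sin76.2°·cos10.4° / [1 − cos65.8°]
    = 2.794 · 0.9552 / 0.5901 = 4.52 m
FS = H_c / H = 4.52 / 2.1 = 2.154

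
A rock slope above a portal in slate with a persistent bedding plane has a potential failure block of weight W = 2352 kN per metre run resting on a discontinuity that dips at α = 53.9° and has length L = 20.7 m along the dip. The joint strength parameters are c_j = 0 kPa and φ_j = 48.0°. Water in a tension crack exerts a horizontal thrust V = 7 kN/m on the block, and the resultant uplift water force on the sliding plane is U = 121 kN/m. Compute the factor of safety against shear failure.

Resolving the block weight along and normal to the plane and applying the Mohr–Coulomb strength on the joint:
N' = W cosα − U − V sinα = 2352·cos53.9° − 121 − 7·sin53.9° = 1259.1 kN/m
Driving force T = W sinα + V cosα = 2352·sin53.9° + 7·cos53.9° = 1904.5 kN/m
Resisting force R = c_j·L + N'·tanφ_j = 0·20.7 + 1259.1·tan48.0° = 0.0 + 1398.4 = 1398.4 kN/m
FS = R / T = 1398.4 / 1904.5 = 0.734

FS = 0.73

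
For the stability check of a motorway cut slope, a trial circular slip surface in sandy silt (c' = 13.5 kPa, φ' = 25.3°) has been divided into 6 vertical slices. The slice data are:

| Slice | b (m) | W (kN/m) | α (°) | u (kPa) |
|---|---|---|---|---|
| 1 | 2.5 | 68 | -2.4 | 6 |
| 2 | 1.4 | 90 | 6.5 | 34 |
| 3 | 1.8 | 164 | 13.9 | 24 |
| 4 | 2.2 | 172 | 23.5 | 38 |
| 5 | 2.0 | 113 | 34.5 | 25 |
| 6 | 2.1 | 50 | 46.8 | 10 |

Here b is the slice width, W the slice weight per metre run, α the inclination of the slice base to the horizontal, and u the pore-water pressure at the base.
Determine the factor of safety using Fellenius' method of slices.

FS = 1.54

Ordinary method of slices: FS = Σ[c'·Δl_i + (W_i cosα_i − u_i·Δl_i)·tanφ'] / Σ W_i sinα_i, with Δl_i = b_i / cosα_i.
Slice 1: Δl = 2.5/cos(-2.4°) = 2.502 m; N'_1 = 68·cos(-2.4°) − 6·2.502 = 52.9; c'Δl = 33.78; W sinα = -2.8
Slice 2: Δl = 1.4/cos6.5° = 1.409 m; N'_2 = 90·cos6.5° − 34·1.409 = 41.5; c'Δl = 19.02; W sinα = 10.2
Slice 3: Δl = 1.8/cos13.9° = 1.854 m; N'_3 = 164·cos13.9° − 24·1.854 = 114.7; c'Δl = 25.03; W sinα = 39.4
Slice 4: Δl = 2.2/cos23.5° = 2.399 m; N'_4 = 172·cos23.5° − 38·2.399 = 66.6; c'Δl = 32.39; W sinα = 68.6
Slice 5: Δl = 2.0/cos34.5° = 2.427 m; N'_5 = 113·cos34.5° − 25·2.427 = 32.5; c'Δl = 32.76; W sinα = 64.0
Slice 6: Δl = 2.1/cos46.8° = 3.068 m; N'_6 = 50·cos46.8° − 10·3.068 = 3.6; c'Δl = 41.41; W sinα = 36.4
Σc'Δl = 184.4 kN/m; ΣN' = 311.7 kN/m; ΣW sinα = 215.8 kN/m
Resisting = 184.4 + 311.7·tan25.3° = 184.4 + 147.3 = 331.7 kN/m
FS = 331.7 / 215.8 = 1.537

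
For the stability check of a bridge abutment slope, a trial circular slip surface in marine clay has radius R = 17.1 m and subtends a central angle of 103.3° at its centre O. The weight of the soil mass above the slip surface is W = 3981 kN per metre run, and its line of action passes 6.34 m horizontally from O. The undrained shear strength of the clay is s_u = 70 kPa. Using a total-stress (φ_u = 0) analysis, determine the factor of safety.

FS = 1.46

Taking moments about the centre O, the resisting moment is provided by the undrained shear strength acting along the arc:
Arc length L_a = R·θ = 17.1·(103.3°·π/180) = 17.1·1.8029 = 30.83 m
M_R = s_u·L_a·R = 70·30.83·17.1 = 36903.5 kN·m/m
M_D = W·d = 3981·6.34 = 25239.5 kN·m/m
FS = M_R / M_D = 36903.5 / 25239.5 = 1.462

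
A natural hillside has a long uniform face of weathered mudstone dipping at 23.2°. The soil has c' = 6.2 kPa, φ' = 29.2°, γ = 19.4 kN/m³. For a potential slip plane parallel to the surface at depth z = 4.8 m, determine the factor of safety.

For an infinite slope with a slip plane parallel to the surface (no pore pressure): FS = [c' + γz cos²β tanφ'] / [γz sinβ cosβ].
γz = 19.4·4.8 = 93.12 kN/m²
Numerator = 6.2 + 93.12·cos²23.2°·tan29.2° = 6.2 + 93.12·0.8448·0.5589 = 50.166 kPa
Denominator = 93.12·sin23.2°·cos23.2° = 93.12·0.3939·0.9191 = 33.717 kPa
FS = 50.166 / 33.717 = 1.488

FS = 1.49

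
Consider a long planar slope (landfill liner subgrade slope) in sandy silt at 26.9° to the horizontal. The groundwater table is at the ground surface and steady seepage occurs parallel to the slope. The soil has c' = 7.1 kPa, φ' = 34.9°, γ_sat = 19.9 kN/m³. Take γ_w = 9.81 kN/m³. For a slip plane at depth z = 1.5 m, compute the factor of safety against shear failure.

With seepage parallel to the slope and the water table at the surface, the effective normal stress on the slip plane uses the buoyant unit weight γ' = γ_sat − γ_w while the driving shear stress uses γ_sat:
FS = [c' + γ' z cos²β tanφ'] / [γ_sat z sinβ cosβ]
γ' = 19.9 − 9.81 = 10.09 kN/m³
Numerator = 7.1 + 10.09·1.5·cos²26.9°·tan34.9° = 7.1 + 10.09·1.5·0.7953·0.6976 = 15.497 kPa
Denominator = 19.9·1.5·sin26.9°·cos26.9° = 19.9·1.5·0.4524·0.8918 = 12.044 kPa
FS = 15.497 / 12.044 = 1.287

FS = 1.29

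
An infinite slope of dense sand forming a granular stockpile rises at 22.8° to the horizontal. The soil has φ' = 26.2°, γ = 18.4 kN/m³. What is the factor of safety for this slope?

For a dry cohesionless infinite slope the factor of safety is FS = tanφ' / tanβ.
FS = tan26.2° / tan22.8° = 0.4921 / 0.4204 = 1.171

FS = 1.17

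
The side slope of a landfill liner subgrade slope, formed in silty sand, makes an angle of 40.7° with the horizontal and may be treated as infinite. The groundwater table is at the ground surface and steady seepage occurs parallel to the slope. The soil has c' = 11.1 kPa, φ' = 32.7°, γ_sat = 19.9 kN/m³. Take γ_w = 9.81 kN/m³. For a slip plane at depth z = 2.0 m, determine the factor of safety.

FS = 0.94

With seepage parallel to the slope and the water table at the surface, the effective normal stress on the slip plane uses the buoyant unit weight γ' = γ_sat − γ_w while the driving shear stress uses γ_sat:
FS = [c' + γ' z cos²β tanφ'] / [γ_sat z sinβ cosβ]
γ' = 19.9 − 9.81 = 10.09 kN/m³
Numerator = 11.1 + 10.09·2.0·cos²40.7°·tan32.7° = 11.1 + 10.09·2.0·0.5748·0.6420 = 18.546 kPa
Denominator = 19.9·2.0·sin40.7°·cos40.7° = 19.9·2.0·0.6521·0.7581 = 19.676 kPa
FS = 18.546 / 19.676 = 0.943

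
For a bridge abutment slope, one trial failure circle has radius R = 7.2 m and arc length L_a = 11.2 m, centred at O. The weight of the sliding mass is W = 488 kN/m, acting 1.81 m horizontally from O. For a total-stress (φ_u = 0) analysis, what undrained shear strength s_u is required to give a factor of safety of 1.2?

FS = s_u·L_a·R / (W·d), so s_u = FS·W·d / (L_a·R).
s_u = 1.2·488·1.81 / (11.20·7.2) = 1059.9 / 80.64 = 13.14 kPa

s_u = 13.1 kPa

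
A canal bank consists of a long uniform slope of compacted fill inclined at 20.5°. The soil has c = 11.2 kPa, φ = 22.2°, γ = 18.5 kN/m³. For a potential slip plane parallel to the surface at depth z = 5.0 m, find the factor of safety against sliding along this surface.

FS = 1.46

For an infinite slope with a slip plane parallel to the surface (no pore pressure): FS = [c + γz cos²β tanφ] / [γz sinβ cosβ].
γz = 18.5·5.0 = 92.50 kN/m²
Numerator = 11.2 + 92.50·cos²20.5°·tan22.2° = 11.2 + 92.50·0.8774·0.4081 = 44.319 kPa
Denominator = 92.50·sin20.5°·cos20.5° = 92.50·0.3502·0.9367 = 30.343 kPa
FS = 44.319 / 30.343 = 1.461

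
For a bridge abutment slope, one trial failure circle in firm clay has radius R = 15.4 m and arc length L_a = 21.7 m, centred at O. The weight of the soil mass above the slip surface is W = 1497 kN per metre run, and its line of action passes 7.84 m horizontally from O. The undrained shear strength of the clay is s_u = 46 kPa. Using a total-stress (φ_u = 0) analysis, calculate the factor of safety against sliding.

FS = 1.31

Taking moments about the centre O, the resisting moment is provided by the undrained shear strength acting along the arc:
M_R = s_u·L_a·R = 46·21.70·15.4 = 15372.3 kN·m/m
M_D = W·d = 1497·7.84 = 11736.5 kN·m/m
FS = M_R / M_D = 15372.3 / 11736.5 = 1.310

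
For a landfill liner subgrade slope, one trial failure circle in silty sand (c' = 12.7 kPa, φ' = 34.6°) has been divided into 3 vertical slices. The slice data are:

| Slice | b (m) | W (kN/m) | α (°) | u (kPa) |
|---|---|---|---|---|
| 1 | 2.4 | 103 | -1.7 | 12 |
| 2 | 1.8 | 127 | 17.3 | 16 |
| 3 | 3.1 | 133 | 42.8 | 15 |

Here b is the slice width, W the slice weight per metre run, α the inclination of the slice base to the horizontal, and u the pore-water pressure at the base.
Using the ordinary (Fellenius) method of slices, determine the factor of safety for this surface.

FS = 1.96

Ordinary method of slices: FS = Σ[c'·Δl_i + (W_i cosα_i − u_i·Δl_i)·tanφ'] / Σ W_i sinα_i, with Δl_i = b_i / cosα_i.
Slice 1: Δl = 2.4/cos(-1.7°) = 2.401 m; N'_1 = 103·cos(-1.7°) − 12·2.401 = 74.1; c'Δl = 30.49; W sinα = -3.1
Slice 2: Δl = 1.8/cos17.3° = 1.885 m; N'_2 = 127·cos17.3° − 16·1.885 = 91.1; c'Δl = 23.94; W sinα = 37.8
Slice 3: Δl = 3.1/cos42.8° = 4.225 m; N'_3 = 133·cos42.8° − 15·4.225 = 34.2; c'Δl = 53.66; W sinα = 90.4
Σc'Δl = 108.1 kN/m; ΣN' = 199.4 kN/m; ΣW sinα = 125.1 kN/m
Resisting = 108.1 + 199.4·tan34.6° = 108.1 + 137.6 = 245.7 kN/m
FS = 245.7 / 125.1 = 1.964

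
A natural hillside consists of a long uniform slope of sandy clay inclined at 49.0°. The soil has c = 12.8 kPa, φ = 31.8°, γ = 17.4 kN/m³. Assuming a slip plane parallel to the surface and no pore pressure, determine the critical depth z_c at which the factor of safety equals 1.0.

Setting FS = 1.00 in FS = [c + γz cos²β tanφ] / [γz sinβ cosβ] and solving for z:
z = c / [γ cosβ (FS·sinβ − cosβ·tanφ)]
  = 12.8 / [17.4·cos49.0°·(1.00·sin49.0° − cos49.0°·tan31.8°)]
  = 12.8 / [17.4·0.6561·(1.00·0.7547 − 0.6561·0.6200)]
  = 12.8 / 3.9718 = 3.223 m

z_c = 3.22 m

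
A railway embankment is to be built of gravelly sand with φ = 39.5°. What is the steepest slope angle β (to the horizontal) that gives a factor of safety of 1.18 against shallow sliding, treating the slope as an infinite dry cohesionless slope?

For an infinite dry cohesionless slope FS = tanφ/tanβ, so tanβ = tanφ / FS.
tanβ = tan39.5° / 1.18 = 0.8243 / 1.18 = 0.6986
β = arctan(0.6986) = 34.94°

β = 34.9°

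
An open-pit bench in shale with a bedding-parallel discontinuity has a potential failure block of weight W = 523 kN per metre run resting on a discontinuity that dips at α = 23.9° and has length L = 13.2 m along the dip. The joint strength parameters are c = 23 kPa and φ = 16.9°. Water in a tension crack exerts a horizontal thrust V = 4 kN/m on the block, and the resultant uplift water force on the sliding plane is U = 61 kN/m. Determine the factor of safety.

Resolving the block weight along and normal to the plane and applying the Mohr–Coulomb strength on the joint:
N' = W cosα − U − V sinα = 523·cos23.9° − 61 − 4·sin23.9° = 415.5 kN/m
Driving force T = W sinα + V cosα = 523·sin23.9° + 4·cos23.9° = 215.5 kN/m
Resisting force R = c·L + N'·tanφ = 23·13.2 + 415.5·tan16.9° = 303.6 + 126.2 = 429.8 kN/m
FS = R / T = 429.8 / 215.5 = 1.994

FS = 1.99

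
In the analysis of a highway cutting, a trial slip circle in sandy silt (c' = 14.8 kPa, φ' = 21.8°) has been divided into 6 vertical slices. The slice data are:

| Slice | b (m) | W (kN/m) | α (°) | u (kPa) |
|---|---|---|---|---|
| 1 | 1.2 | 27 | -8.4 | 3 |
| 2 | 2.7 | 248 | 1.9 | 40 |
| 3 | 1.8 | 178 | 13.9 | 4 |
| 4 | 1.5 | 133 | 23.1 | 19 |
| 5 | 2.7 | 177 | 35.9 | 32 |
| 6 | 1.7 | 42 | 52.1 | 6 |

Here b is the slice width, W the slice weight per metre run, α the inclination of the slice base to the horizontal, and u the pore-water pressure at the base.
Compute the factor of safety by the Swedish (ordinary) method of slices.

Ordinary method of slices: FS = Σ[c'·Δl_i + (W_i cosα_i − u_i·Δl_i)·tanφ'] / Σ W_i sinα_i, with Δl_i = b_i / cosα_i.
Slice 1: Δl = 1.2/cos(-8.4°) = 1.213 m; N'_1 = 27·cos(-8.4°) − 3·1.213 = 23.1; c'Δl = 17.95; W sinα = -3.9
Slice 2: Δl = 2.7/cos1.9° = 2.701 m; N'_2 = 248·cos1.9° − 40·2.701 = 139.8; c'Δl = 39.98; W sinα = 8.2
Slice 3: Δl = 1.8/cos13.9° = 1.854 m; N'_3 = 178·cos13.9° − 4·1.854 = 165.4; c'Δl = 27.44; W sinα = 42.8
Slice 4: Δl = 1.5/cos23.1° = 1.631 m; N'_4 = 133·cos23.1° − 19·1.631 = 91.4; c'Δl = 24.14; W sinα = 52.2
Slice 5: Δl = 2.7/cos35.9° = 3.333 m; N'_5 = 177·cos35.9° − 32·3.333 = 36.7; c'Δl = 49.33; W sinα = 103.8
Slice 6: Δl = 1.7/cos52.1° = 2.767 m; N'_6 = 42·cos52.1° − 6·2.767 = 9.2; c'Δl = 40.96; W sinα = 33.1
Σc'Δl = 199.8 kN/m; ΣN' = 465.5 kN/m; ΣW sinα = 236.1 kN/m
Resisting = 199.8 + 465.5·tan21.8° = 199.8 + 186.2 = 386.0 kN/m
FS = 386.0 / 236.1 = 1.635

FS = 1.63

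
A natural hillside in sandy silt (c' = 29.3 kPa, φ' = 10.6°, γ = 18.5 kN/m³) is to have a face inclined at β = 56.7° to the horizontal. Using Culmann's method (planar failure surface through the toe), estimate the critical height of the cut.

Culmann's analysis gives the critical failure plane at α_cr = (β + φ')/2 = (56.7 + 10.6)/2 = 33.6°, and the critical height
H_c = (4c'/γ) · sinβ cosφ' / [1 − cos(β − φ')]
    = (4·29.3/18.5) · sin56.7°·cos10.6° / [1 − cos(46.1°)]
    = 6.335 · 0.8358·0.9829 / [1 − 0.6934]
    = 6.335 · 0.8215 / 0.3066
    = 16.98 m

H_c = 16.98 m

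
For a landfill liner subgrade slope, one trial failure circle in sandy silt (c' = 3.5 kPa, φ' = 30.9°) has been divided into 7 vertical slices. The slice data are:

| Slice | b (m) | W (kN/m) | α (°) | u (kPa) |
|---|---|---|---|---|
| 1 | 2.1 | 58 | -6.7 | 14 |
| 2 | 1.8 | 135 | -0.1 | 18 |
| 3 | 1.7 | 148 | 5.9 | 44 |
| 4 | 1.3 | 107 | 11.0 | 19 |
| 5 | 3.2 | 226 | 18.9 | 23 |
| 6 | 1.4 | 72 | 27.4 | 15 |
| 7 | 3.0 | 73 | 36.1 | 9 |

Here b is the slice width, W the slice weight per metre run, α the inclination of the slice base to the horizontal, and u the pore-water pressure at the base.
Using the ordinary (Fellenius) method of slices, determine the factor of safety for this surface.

Ordinary method of slices: FS = Σ[c'·Δl_i + (W_i cosα_i − u_i·Δl_i)·tanφ'] / Σ W_i sinα_i, with Δl_i = b_i / cosα_i.
Slice 1: Δl = 2.1/cos(-6.7°) = 2.114 m; N'_1 = 58·cos(-6.7°) − 14·2.114 = 28.0; c'Δl = 7.40; W sinα = -6.8
Slice 2: Δl = 1.8/cos(-0.1°) = 1.800 m; N'_2 = 135·cos(-0.1°) − 18·1.800 = 102.6; c'Δl = 6.30; W sinα = -0.2
Slice 3: Δl = 1.7/cos5.9° = 1.709 m; N'_3 = 148·cos5.9° − 44·1.709 = 72.0; c'Δl = 5.98; W sinα = 15.2
Slice 4: Δl = 1.3/cos11.0° = 1.324 m; N'_4 = 107·cos11.0° − 19·1.324 = 79.9; c'Δl = 4.64; W sinα = 20.4
Slice 5: Δl = 3.2/cos18.9° = 3.382 m; N'_5 = 226·cos18.9° − 23·3.382 = 136.0; c'Δl = 11.84; W sinα = 73.2
Slice 6: Δl = 1.4/cos27.4° = 1.577 m; N'_6 = 72·cos27.4° − 15·1.577 = 40.3; c'Δl = 5.52; W sinα = 33.1
Slice 7: Δl = 3.0/cos36.1° = 3.713 m; N'_7 = 73·cos36.1° − 9·3.713 = 25.6; c'Δl = 13.00; W sinα = 43.0
Σc'Δl = 54.7 kN/m; ΣN' = 484.3 kN/m; ΣW sinα = 178.0 kN/m
Resisting = 54.7 + 484.3·tan30.9° = 54.7 + 289.9 = 344.5 kN/m
FS = 344.5 / 178.0 = 1.936

FS = 1.94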